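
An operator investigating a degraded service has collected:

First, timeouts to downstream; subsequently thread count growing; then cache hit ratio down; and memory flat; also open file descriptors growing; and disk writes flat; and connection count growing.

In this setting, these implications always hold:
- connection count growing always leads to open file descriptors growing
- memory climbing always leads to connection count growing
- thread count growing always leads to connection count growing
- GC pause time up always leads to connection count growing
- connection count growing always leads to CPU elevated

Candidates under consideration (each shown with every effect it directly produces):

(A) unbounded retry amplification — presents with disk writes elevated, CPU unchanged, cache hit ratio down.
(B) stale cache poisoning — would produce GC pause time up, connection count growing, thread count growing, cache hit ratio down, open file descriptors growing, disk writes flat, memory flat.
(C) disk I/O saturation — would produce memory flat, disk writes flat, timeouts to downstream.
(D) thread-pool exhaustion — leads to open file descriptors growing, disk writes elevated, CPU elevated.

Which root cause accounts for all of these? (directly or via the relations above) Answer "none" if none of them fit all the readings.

none

For each candidate, compare predicted effects to what was observed:
(A) unbounded retry amplification — timeouts to downstream miss; thread count growing miss; cache hit ratio down match; memory flat miss; open file descriptors growing miss; disk writes flat miss; connection count growing miss
(B) stale cache poisoning — timeouts to downstream miss; thread count growing match; cache hit ratio down match; memory flat match; open file descriptors growing match; disk writes flat match; connection count growing match
(C) disk I/O saturation — does not account for thread count growing, cache hit ratio down, open file descriptors growing, connection count growing
(D) thread-pool exhaustion — fails on timeouts to downstream, thread count growing, cache hit ratio down, memory flat, disk writes flat, connection count growing (predicts disk writes elevated, not disk writes flat)
None of the listed candidates fits everything.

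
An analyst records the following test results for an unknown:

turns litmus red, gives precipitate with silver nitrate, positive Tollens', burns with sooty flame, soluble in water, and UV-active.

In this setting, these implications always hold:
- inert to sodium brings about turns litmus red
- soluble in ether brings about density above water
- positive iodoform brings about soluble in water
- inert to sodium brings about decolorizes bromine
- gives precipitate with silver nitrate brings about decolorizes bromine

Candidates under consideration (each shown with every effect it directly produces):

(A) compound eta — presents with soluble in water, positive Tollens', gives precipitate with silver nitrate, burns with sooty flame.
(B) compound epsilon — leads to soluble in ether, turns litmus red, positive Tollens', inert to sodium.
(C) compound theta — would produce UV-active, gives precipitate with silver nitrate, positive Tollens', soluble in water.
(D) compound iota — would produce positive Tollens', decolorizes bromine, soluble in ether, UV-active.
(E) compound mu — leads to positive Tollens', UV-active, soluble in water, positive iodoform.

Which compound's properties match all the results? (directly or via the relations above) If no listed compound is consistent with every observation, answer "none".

Testing each hypothesis:
(A) compound eta — turns litmus red -; gives precipitate with silver nitrate +; positive Tollens' +; burns with sooty flame +; soluble in water +; UV-active -
(B) compound epsilon — does not account for gives precipitate with silver nitrate, burns with sooty flame, soluble in water, UV-active
(C) compound theta — does not account for turns litmus red, burns with sooty flame
(D) compound iota — does not account for turns litmus red, gives precipitate with silver nitrate, burns with sooty flame, soluble in water
(E) compound mu — does not account for turns litmus red, gives precipitate with silver nitrate, burns with sooty flame
No candidate is consistent with all observations.

none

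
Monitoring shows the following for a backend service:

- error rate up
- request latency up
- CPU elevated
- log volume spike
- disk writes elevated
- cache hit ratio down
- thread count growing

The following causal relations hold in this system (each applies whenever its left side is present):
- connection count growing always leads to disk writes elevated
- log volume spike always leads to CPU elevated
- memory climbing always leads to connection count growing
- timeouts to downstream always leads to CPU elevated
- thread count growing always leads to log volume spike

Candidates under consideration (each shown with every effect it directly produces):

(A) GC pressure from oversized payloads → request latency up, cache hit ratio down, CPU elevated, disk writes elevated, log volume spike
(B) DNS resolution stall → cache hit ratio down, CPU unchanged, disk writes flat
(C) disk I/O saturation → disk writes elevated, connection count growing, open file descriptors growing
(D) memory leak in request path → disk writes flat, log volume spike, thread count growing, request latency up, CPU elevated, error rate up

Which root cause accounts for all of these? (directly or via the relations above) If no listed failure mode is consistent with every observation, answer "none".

For each candidate, compare predicted effects to what was observed:
(A) GC pressure from oversized payloads — error rate up miss; request latency up match; CPU elevated match; log volume spike match; disk writes elevated match; cache hit ratio down match; thread count growing miss
(B) DNS resolution stall — fails on error rate up, request latency up, CPU elevated, log volume spike, disk writes elevated, thread count growing (predicts CPU unchanged, not CPU elevated; predicts disk writes flat, not disk writes elevated)
(C) disk I/O saturation — does not account for error rate up, request latency up, CPU elevated, log volume spike, cache hit ratio down, thread count growing
(D) memory leak in request path — fails on disk writes elevated, cache hit ratio down (predicts disk writes flat, not disk writes elevated)
Every candidate fails on at least one observation.

none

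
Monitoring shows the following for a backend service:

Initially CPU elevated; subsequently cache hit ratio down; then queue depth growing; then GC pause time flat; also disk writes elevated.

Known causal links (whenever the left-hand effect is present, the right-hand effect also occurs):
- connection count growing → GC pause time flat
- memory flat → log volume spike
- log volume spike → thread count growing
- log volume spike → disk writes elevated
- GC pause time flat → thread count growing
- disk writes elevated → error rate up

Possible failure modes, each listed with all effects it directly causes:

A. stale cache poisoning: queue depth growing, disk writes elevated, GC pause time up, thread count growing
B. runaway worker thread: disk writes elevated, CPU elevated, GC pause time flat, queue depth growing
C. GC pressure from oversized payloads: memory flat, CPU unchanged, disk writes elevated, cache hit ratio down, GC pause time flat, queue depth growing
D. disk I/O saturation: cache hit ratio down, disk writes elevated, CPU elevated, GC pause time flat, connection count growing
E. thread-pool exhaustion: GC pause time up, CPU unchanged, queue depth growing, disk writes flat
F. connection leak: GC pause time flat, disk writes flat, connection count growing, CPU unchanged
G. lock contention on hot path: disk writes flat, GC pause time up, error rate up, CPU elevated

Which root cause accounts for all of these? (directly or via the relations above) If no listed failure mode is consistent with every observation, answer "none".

none

Checking each candidate against the observations:
(A) stale cache poisoning — CPU elevated miss; cache hit ratio down miss; queue depth growing match; GC pause time flat miss; disk writes elevated match
(B) runaway worker thread — CPU elevated match; cache hit ratio down miss; queue depth growing match; GC pause time flat match; disk writes elevated match
(C) GC pressure from oversized payloads — CPU elevated miss; cache hit ratio down match; queue depth growing match; GC pause time flat match; disk writes elevated match
(D) disk I/O saturation — does not account for queue depth growing
(E) thread-pool exhaustion — fails on CPU elevated, cache hit ratio down, GC pause time flat, disk writes elevated (predicts CPU unchanged, not CPU elevated; predicts GC pause time up, not GC pause time flat; predicts disk writes flat, not disk writes elevated)
(F) connection leak — CPU elevated miss; cache hit ratio down miss; queue depth growing miss; GC pause time flat match; disk writes elevated miss
(G) lock contention on hot path — fails on cache hit ratio down, queue depth growing, GC pause time flat, disk writes elevated (predicts GC pause time up, not GC pause time flat; predicts disk writes flat, not disk writes elevated)
Every candidate fails on at least one observation.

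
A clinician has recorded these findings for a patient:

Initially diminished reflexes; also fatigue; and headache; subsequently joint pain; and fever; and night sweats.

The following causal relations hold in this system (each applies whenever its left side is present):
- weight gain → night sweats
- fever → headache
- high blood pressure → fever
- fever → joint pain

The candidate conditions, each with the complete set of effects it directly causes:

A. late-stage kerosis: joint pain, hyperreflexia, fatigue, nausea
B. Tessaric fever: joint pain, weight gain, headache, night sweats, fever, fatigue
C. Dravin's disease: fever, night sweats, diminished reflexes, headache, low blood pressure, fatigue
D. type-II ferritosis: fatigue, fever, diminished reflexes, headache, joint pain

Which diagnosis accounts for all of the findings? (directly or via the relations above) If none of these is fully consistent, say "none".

C

For each candidate, compare predicted effects to what was observed:
(A) late-stage kerosis — diminished reflexes -; fatigue +; headache -; joint pain +; fever -; night sweats -
(B) Tessaric fever — does not account for diminished reflexes
(C) Dravin's disease — accounts for every observation (joint pain by fever → joint pain)
(D) type-II ferritosis — diminished reflexes +; fatigue +; headache +; joint pain +; fever +; night sweats -
(C) is the only candidate with no mismatches.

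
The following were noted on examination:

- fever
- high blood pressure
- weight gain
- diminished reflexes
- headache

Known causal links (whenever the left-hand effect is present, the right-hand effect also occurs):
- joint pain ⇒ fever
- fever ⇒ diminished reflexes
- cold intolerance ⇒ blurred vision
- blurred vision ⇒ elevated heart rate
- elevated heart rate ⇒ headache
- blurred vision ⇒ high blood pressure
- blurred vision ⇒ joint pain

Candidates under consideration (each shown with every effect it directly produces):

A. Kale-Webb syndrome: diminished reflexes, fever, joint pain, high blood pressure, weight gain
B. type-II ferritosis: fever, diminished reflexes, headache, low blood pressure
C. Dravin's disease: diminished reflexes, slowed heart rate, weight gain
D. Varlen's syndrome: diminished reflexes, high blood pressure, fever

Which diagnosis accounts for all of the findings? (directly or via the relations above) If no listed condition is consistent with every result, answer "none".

none

Testing each hypothesis:
(A) Kale-Webb syndrome — fever yes; high blood pressure yes; weight gain yes; diminished reflexes yes; headache NO
(B) type-II ferritosis — fever yes; high blood pressure NO; weight gain NO; diminished reflexes yes; headache yes
(C) Dravin's disease — does not account for fever, high blood pressure, headache
(D) Varlen's syndrome — fever yes; high blood pressure yes; weight gain NO; diminished reflexes yes; headache NO
Every candidate fails on at least one observation.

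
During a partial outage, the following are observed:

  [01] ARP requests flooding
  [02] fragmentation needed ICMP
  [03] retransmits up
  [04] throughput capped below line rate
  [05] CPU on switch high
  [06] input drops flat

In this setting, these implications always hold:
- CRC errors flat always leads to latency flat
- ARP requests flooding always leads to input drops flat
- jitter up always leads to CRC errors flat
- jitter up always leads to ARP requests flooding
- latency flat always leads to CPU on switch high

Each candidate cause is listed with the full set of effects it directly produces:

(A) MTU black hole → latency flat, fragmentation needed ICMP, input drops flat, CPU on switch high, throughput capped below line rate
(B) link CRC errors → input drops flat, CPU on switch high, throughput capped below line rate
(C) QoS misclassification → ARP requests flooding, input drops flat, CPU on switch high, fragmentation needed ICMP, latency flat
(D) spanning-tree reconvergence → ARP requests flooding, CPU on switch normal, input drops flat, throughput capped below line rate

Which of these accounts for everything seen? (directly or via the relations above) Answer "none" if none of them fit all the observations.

none

Testing each hypothesis:
(A) MTU black hole — ARP requests flooding -; fragmentation needed ICMP +; retransmits up -; throughput capped below line rate +; CPU on switch high +; input drops flat +
(B) link CRC errors — ARP requests flooding -; fragmentation needed ICMP -; retransmits up -; throughput capped below line rate +; CPU on switch high +; input drops flat +
(C) QoS misclassification — does not account for retransmits up, throughput capped below line rate
(D) spanning-tree reconvergence — ARP requests flooding +; fragmentation needed ICMP -; retransmits up -; throughput capped below line rate +; CPU on switch high -; input drops flat +
None of the listed candidates fits everything.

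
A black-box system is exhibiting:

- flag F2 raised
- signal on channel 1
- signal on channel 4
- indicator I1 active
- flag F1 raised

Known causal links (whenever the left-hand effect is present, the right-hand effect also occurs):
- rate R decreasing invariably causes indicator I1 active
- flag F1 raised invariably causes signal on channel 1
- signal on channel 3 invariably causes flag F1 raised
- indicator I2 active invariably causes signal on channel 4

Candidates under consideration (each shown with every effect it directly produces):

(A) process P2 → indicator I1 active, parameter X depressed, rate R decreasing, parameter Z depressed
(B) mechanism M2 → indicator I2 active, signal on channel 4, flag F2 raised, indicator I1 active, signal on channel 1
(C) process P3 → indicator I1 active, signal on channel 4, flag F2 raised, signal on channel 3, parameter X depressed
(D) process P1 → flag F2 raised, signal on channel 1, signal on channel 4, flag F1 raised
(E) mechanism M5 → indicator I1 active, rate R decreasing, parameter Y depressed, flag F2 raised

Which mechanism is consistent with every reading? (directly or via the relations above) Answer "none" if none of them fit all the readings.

Testing each hypothesis:
(A) process P2 — flag F2 raised miss; signal on channel 1 miss; signal on channel 4 miss; indicator I1 active match; flag F1 raised miss
(B) mechanism M2 — flag F2 raised match; signal on channel 1 match; signal on channel 4 match; indicator I1 active match; flag F1 raised miss
(C) process P3 — accounts for every observation (signal on channel 1 by signal on channel 3 → flag F1 raised → signal on channel 1)
(D) process P1 — does not account for indicator I1 active
(E) mechanism M5 — does not account for signal on channel 1, signal on channel 4, flag F1 raised
Only (C) is consistent with every observation.

C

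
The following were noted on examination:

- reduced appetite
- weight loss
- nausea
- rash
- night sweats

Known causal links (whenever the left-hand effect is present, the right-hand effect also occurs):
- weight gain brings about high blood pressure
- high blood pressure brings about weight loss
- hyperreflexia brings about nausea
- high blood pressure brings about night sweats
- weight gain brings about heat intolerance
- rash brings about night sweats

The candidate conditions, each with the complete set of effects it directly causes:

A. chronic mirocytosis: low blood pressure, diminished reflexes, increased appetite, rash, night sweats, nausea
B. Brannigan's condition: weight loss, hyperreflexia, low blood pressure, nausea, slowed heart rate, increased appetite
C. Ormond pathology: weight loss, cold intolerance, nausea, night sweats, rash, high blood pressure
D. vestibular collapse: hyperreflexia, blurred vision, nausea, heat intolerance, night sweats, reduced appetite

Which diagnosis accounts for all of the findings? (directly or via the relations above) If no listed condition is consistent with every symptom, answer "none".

none

Per-candidate check:
(A) chronic mirocytosis — reduced appetite NO; weight loss NO; nausea yes; rash yes; night sweats yes
(B) Brannigan's condition — reduced appetite NO; weight loss yes; nausea yes; rash NO; night sweats NO
(C) Ormond pathology — reduced appetite NO; weight loss yes; nausea yes; rash yes; night sweats yes
(D) vestibular collapse — reduced appetite yes; weight loss NO; nausea yes; rash NO; night sweats yes
None of the listed candidates fits everything.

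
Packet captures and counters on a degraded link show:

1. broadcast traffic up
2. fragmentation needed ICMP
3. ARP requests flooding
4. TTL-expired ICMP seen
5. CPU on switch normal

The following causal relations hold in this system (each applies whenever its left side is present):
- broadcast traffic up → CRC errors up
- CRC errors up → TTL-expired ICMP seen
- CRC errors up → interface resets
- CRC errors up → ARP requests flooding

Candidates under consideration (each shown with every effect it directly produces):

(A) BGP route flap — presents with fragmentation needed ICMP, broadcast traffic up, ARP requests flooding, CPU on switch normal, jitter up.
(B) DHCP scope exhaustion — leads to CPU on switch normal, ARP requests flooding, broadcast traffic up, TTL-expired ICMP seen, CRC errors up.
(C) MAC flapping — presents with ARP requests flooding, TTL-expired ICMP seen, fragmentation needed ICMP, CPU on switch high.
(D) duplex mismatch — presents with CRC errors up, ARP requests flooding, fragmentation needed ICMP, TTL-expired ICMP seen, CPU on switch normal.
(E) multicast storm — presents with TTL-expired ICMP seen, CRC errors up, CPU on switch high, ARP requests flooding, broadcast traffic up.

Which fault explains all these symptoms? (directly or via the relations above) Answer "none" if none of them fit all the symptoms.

A

Checking each candidate against the observations:
(A) BGP route flap — accounts for every observation (TTL-expired ICMP seen through broadcast traffic up → CRC errors up → TTL-expired ICMP seen)
(B) DHCP scope exhaustion — does not account for fragmentation needed ICMP
(C) MAC flapping — fails on broadcast traffic up, CPU on switch normal (predicts CPU on switch high, not CPU on switch normal)
(D) duplex mismatch — does not account for broadcast traffic up
(E) multicast storm — fails on fragmentation needed ICMP, CPU on switch normal (predicts CPU on switch high, not CPU on switch normal)
Only (A) is consistent with every observation.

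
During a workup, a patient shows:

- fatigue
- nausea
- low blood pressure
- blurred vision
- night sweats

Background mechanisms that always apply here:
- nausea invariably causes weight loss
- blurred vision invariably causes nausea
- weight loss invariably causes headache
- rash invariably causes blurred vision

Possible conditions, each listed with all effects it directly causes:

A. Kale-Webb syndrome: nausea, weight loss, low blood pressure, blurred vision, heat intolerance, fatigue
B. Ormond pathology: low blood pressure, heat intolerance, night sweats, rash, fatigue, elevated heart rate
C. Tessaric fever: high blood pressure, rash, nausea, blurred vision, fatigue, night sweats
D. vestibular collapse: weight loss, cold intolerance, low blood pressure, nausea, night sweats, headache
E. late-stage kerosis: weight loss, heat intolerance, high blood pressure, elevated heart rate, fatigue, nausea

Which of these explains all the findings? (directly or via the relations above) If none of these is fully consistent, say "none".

Per-candidate check:
(A) Kale-Webb syndrome — fatigue ✓; nausea ✓; low blood pressure ✓; blurred vision ✓; night sweats ✗
(B) Ormond pathology — accounts for every observation (nausea via rash → blurred vision → nausea)
(C) Tessaric fever — fails on low blood pressure (predicts high blood pressure, not low blood pressure)
(D) vestibular collapse — fatigue ✗; nausea ✓; low blood pressure ✓; blurred vision ✗; night sweats ✓
(E) late-stage kerosis — fails on low blood pressure, blurred vision, night sweats (predicts high blood pressure, not low blood pressure)
(B) is the only candidate with no mismatches.

B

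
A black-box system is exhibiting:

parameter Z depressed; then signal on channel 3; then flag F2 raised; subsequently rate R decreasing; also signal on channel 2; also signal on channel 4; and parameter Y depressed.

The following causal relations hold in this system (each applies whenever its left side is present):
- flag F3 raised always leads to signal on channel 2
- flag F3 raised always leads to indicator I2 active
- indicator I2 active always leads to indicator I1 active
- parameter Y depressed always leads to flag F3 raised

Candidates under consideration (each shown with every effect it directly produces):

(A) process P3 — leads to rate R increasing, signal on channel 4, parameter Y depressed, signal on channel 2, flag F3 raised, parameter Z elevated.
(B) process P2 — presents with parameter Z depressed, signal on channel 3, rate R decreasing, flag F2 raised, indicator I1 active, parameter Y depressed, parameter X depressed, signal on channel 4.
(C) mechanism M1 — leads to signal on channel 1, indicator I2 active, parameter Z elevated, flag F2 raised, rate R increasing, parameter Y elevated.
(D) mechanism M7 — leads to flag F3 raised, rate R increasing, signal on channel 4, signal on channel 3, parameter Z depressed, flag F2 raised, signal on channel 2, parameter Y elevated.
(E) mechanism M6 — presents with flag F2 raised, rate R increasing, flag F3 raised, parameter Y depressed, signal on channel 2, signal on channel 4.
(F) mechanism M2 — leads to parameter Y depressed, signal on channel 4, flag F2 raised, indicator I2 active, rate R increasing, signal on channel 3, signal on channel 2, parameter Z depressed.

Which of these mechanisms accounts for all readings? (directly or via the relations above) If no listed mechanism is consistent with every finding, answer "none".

B

Checking each candidate against the observations:
(A) process P3 — fails on parameter Z depressed, signal on channel 3, flag F2 raised, rate R decreasing (predicts parameter Z elevated, not parameter Z depressed; predicts rate R increasing, not rate R decreasing)
(B) process P2 — parameter Z depressed yes; signal on channel 3 yes; flag F2 raised yes; rate R decreasing yes; signal on channel 2 yes (by parameter Y depressed → flag F3 raised → signal on channel 2); signal on channel 4 yes; parameter Y depressed yes
(C) mechanism M1 — fails on parameter Z depressed, signal on channel 3, rate R decreasing, signal on channel 2, signal on channel 4, parameter Y depressed (predicts parameter Z elevated, not parameter Z depressed; predicts rate R increasing, not rate R decreasing; predicts parameter Y elevated, not parameter Y depressed)
(D) mechanism M7 — parameter Z depressed yes; signal on channel 3 yes; flag F2 raised yes; rate R decreasing NO; signal on channel 2 yes; signal on channel 4 yes; parameter Y depressed NO
(E) mechanism M6 — parameter Z depressed NO; signal on channel 3 NO; flag F2 raised yes; rate R decreasing NO; signal on channel 2 yes; signal on channel 4 yes; parameter Y depressed yes
(F) mechanism M2 — fails on rate R decreasing (predicts rate R increasing, not rate R decreasing)
(B) is the only candidate with no mismatches.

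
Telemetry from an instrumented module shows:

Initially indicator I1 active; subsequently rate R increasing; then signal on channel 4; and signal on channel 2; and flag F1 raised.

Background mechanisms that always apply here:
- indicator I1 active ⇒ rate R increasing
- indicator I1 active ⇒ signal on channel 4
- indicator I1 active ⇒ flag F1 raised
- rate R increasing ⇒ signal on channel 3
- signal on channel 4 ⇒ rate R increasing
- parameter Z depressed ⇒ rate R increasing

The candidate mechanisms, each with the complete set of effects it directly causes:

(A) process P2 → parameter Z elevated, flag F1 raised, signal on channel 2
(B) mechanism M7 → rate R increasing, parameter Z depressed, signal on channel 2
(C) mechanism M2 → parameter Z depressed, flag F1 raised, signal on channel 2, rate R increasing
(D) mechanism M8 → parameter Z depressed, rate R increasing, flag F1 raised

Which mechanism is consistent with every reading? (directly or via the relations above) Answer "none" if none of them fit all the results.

none

Testing each hypothesis:
(A) process P2 — indicator I1 active ✗; rate R increasing ✗; signal on channel 4 ✗; signal on channel 2 ✓; flag F1 raised ✓
(B) mechanism M7 — indicator I1 active ✗; rate R increasing ✓; signal on channel 4 ✗; signal on channel 2 ✓; flag F1 raised ✗
(C) mechanism M2 — does not account for indicator I1 active, signal on channel 4
(D) mechanism M8 — indicator I1 active ✗; rate R increasing ✓; signal on channel 4 ✗; signal on channel 2 ✗; flag F1 raised ✓
No candidate is consistent with all observations.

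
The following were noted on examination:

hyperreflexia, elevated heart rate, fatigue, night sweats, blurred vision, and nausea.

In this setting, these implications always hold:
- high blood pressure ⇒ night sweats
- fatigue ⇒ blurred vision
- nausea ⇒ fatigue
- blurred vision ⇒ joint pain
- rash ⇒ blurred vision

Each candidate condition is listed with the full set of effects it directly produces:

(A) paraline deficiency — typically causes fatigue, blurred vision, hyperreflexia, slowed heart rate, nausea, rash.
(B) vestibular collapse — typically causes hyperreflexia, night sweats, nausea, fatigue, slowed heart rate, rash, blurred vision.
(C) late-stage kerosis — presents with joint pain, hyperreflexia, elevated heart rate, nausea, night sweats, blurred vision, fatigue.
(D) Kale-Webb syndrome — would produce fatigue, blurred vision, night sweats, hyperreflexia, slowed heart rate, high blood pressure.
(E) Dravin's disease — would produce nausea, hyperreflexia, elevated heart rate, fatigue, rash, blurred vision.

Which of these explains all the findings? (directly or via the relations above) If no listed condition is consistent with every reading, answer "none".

Checking each candidate against the observations:
(A) paraline deficiency — fails on elevated heart rate, night sweats (predicts slowed heart rate, not elevated heart rate)
(B) vestibular collapse — fails on elevated heart rate (predicts slowed heart rate, not elevated heart rate)
(C) late-stage kerosis — hyperreflexia yes; elevated heart rate yes; fatigue yes; night sweats yes; blurred vision yes; nausea yes
(D) Kale-Webb syndrome — fails on elevated heart rate, nausea (predicts slowed heart rate, not elevated heart rate)
(E) Dravin's disease — hyperreflexia yes; elevated heart rate yes; fatigue yes; night sweats NO; blurred vision yes; nausea yes
(C) is the only candidate with no mismatches.

C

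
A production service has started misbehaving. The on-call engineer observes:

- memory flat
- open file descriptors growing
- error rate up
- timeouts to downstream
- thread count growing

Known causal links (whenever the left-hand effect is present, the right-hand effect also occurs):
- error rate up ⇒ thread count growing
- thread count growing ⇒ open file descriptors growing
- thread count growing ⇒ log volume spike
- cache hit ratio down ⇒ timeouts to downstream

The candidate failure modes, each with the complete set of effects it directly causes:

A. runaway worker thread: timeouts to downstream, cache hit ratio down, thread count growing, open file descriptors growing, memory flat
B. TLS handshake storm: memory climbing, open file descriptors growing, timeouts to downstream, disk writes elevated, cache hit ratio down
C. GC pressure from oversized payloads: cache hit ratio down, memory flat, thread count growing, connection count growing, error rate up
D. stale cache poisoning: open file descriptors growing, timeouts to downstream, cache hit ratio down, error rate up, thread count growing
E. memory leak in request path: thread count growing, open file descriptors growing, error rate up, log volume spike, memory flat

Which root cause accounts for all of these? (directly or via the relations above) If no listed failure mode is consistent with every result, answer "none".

Checking each candidate against the observations:
(A) runaway worker thread — memory flat yes; open file descriptors growing yes; error rate up NO; timeouts to downstream yes; thread count growing yes
(B) TLS handshake storm — fails on memory flat, error rate up, thread count growing (predicts memory climbing, not memory flat)
(C) GC pressure from oversized payloads — accounts for every observation (open file descriptors growing through thread count growing → open file descriptors growing)
(D) stale cache poisoning — memory flat NO; open file descriptors growing yes; error rate up yes; timeouts to downstream yes; thread count growing yes
(E) memory leak in request path — memory flat yes; open file descriptors growing yes; error rate up yes; timeouts to downstream NO; thread count growing yes
(C) is the only candidate with no mismatches.

C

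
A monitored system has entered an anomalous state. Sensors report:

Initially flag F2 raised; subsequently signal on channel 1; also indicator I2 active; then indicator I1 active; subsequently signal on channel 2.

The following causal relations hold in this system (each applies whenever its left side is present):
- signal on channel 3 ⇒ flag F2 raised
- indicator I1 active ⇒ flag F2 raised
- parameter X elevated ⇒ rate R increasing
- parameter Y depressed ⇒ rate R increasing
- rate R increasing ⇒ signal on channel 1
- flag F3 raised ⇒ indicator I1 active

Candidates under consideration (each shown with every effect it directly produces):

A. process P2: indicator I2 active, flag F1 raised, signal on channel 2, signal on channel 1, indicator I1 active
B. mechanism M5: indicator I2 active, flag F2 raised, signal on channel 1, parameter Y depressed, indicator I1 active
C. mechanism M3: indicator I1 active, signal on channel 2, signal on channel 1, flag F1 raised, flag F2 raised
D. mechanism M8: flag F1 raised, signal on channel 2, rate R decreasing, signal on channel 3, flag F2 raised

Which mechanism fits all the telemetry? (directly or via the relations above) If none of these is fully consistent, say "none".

Testing each hypothesis:
(A) process P2 — flag F2 raised + (via indicator I1 active → flag F2 raised); signal on channel 1 +; indicator I2 active +; indicator I1 active +; signal on channel 2 +
(B) mechanism M5 — does not account for signal on channel 2
(C) mechanism M3 — flag F2 raised +; signal on channel 1 +; indicator I2 active -; indicator I1 active +; signal on channel 2 +
(D) mechanism M8 — does not account for signal on channel 1, indicator I2 active, indicator I1 active
(A) is the only candidate with no mismatches.

A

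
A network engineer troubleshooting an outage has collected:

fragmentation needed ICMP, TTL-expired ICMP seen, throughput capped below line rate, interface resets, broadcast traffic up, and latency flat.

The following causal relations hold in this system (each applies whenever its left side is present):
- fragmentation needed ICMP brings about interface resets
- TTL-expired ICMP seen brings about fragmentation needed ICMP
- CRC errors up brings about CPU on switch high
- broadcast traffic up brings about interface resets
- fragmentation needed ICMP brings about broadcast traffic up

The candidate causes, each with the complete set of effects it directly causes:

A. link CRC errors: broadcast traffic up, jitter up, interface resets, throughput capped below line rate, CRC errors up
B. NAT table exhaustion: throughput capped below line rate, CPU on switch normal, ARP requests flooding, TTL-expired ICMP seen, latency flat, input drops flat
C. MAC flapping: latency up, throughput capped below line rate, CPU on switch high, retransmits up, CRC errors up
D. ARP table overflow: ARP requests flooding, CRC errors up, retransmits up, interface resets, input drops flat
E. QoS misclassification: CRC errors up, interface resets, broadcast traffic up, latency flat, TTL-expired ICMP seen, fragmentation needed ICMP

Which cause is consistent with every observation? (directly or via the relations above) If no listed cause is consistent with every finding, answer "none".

B

Per-candidate check:
(A) link CRC errors — fragmentation needed ICMP -; TTL-expired ICMP seen -; throughput capped below line rate +; interface resets +; broadcast traffic up +; latency flat -
(B) NAT table exhaustion — fragmentation needed ICMP + (by TTL-expired ICMP seen → fragmentation needed ICMP); TTL-expired ICMP seen +; throughput capped below line rate +; interface resets + (by TTL-expired ICMP seen → fragmentation needed ICMP → interface resets); broadcast traffic up + (by TTL-expired ICMP seen → fragmentation needed ICMP → broadcast traffic up); latency flat +
(C) MAC flapping — fails on fragmentation needed ICMP, TTL-expired ICMP seen, interface resets, broadcast traffic up, latency flat (predicts latency up, not latency flat)
(D) ARP table overflow — fragmentation needed ICMP -; TTL-expired ICMP seen -; throughput capped below line rate -; interface resets +; broadcast traffic up -; latency flat -
(E) QoS misclassification — does not account for throughput capped below line rate
Only (B) is consistent with every observation.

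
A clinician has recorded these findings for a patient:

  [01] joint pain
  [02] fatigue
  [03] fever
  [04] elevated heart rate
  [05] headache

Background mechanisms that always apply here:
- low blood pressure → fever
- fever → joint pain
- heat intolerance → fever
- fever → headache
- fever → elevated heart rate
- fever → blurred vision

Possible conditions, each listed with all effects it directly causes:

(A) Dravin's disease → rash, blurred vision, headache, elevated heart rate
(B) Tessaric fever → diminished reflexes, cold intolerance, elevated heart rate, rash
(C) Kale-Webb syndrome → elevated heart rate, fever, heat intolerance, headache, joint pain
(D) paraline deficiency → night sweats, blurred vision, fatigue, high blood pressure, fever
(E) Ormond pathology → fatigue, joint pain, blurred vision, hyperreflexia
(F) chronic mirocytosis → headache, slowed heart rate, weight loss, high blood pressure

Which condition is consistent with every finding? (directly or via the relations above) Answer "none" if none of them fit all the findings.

D

Testing each hypothesis:
(A) Dravin's disease — joint pain miss; fatigue miss; fever miss; elevated heart rate match; headache match
(B) Tessaric fever — does not account for joint pain, fatigue, fever, headache
(C) Kale-Webb syndrome — does not account for fatigue
(D) paraline deficiency — joint pain match (via fever → joint pain); fatigue match; fever match; elevated heart rate match (via fever → elevated heart rate); headache match (via fever → headache)
(E) Ormond pathology — joint pain match; fatigue match; fever miss; elevated heart rate miss; headache miss
(F) chronic mirocytosis — fails on joint pain, fatigue, fever, elevated heart rate (predicts slowed heart rate, not elevated heart rate)
(D) is the only candidate with no mismatches.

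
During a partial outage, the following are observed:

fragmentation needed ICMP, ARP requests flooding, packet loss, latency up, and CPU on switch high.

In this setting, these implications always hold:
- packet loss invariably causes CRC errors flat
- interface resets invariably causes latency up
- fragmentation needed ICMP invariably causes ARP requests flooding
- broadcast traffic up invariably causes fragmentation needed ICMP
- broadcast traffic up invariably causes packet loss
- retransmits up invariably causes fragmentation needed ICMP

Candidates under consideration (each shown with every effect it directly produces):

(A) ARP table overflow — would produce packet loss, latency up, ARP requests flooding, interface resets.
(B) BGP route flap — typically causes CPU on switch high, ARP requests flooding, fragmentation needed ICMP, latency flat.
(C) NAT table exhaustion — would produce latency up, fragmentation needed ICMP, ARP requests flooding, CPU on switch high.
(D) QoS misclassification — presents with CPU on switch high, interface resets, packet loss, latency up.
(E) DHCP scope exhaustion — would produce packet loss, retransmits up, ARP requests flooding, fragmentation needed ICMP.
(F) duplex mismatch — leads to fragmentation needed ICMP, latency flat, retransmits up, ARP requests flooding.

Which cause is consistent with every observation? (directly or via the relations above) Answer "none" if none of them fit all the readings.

none

Checking each candidate against the observations:
(A) ARP table overflow — does not account for fragmentation needed ICMP, CPU on switch high
(B) BGP route flap — fragmentation needed ICMP ✓; ARP requests flooding ✓; packet loss ✗; latency up ✗; CPU on switch high ✓
(C) NAT table exhaustion — fragmentation needed ICMP ✓; ARP requests flooding ✓; packet loss ✗; latency up ✓; CPU on switch high ✓
(D) QoS misclassification — does not account for fragmentation needed ICMP, ARP requests flooding
(E) DHCP scope exhaustion — does not account for latency up, CPU on switch high
(F) duplex mismatch — fragmentation needed ICMP ✓; ARP requests flooding ✓; packet loss ✗; latency up ✗; CPU on switch high ✗
No candidate is consistent with all observations.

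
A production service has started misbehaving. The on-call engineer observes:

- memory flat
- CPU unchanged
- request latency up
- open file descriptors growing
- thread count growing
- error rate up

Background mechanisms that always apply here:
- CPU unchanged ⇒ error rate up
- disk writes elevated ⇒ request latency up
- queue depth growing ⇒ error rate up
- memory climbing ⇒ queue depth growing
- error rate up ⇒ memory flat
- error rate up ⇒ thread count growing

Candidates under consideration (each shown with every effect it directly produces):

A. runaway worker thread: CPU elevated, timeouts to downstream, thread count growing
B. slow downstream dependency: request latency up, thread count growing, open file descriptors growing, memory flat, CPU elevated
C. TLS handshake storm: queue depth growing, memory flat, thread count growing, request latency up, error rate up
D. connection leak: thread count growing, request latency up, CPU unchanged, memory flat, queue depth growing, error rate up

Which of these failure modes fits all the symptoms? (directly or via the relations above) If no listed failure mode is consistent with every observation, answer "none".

none

Per-candidate check:
(A) runaway worker thread — fails on memory flat, CPU unchanged, request latency up, open file descriptors growing, error rate up (predicts CPU elevated, not CPU unchanged)
(B) slow downstream dependency — memory flat yes; CPU unchanged NO; request latency up yes; open file descriptors growing yes; thread count growing yes; error rate up NO
(C) TLS handshake storm — memory flat yes; CPU unchanged NO; request latency up yes; open file descriptors growing NO; thread count growing yes; error rate up yes
(D) connection leak — memory flat yes; CPU unchanged yes; request latency up yes; open file descriptors growing NO; thread count growing yes; error rate up yes
Every candidate fails on at least one observation.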